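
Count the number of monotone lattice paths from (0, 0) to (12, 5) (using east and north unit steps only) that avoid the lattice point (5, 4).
Number of paths = 5180

Total paths from (0, 0) to (12, 5): C(17, 12) = 6188. Paths through (5, 4): (paths (0, 0) → (5, 4)) × (paths (5, 4) → (12, 5)) = C(9, 5) · C(8, 7) = 126 · 8 = 1008. Avoidance count = 6188 − 1008 = 5180.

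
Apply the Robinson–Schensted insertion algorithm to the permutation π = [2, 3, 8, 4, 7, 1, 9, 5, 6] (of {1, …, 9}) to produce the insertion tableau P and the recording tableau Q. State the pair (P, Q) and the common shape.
P = [1, 3, 4, 5, 6] / [2, 7, 9] / [8];  Q = [1, 2, 3, 5, 7] / [4, 8, 9] / [6];  common shape = (5, 3, 1)

Row-insert the values π_1, π_2, … into P one at a time, bumping the leftmost entry strictly greater than the inserted value down to the next row. The recording tableau Q records, in position (i, j), the step at which that cell was added to P.
  Insert 2 (step 1): P = [2];  Q = [1]
  Insert 3 (step 2): P = [2, 3];  Q = [1, 2]
  Insert 8 (step 3): P = [2, 3, 8];  Q = [1, 2, 3]
  Insert 4 (step 4): P = [2, 3, 4] / [8];  Q = [1, 2, 3] / [4]
  Insert 7 (step 5): P = [2, 3, 4, 7] / [8];  Q = [1, 2, 3, 5] / [4]
  Insert 1 (step 6): P = [1, 3, 4, 7] / [2] / [8];  Q = [1, 2, 3, 5] / [4] / [6]
  Insert 9 (step 7): P = [1, 3, 4, 7, 9] / [2] / [8];  Q = [1, 2, 3, 5, 7] / [4] / [6]
  Insert 5 (step 8): P = [1, 3, 4, 5, 9] / [2, 7] / [8];  Q = [1, 2, 3, 5, 7] / [4, 8] / [6]
  Insert 6 (step 9): P = [1, 3, 4, 5, 6] / [2, 7, 9] / [8];  Q = [1, 2, 3, 5, 7] / [4, 8, 9] / [6]
Final shape: (5, 3, 1).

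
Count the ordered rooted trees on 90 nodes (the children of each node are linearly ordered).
C_89 = 254224158304000796523953440778841647086547372026600

These ordered rooted trees are counted by the Catalan number C_n = (1/(n + 1)) · C(2n, n). For n = 89: C_89 = (1/90) · C(178, 89) = 22880174247360071687155809670095748237789263482394000/90 = 254224158304000796523953440778841647086547372026600.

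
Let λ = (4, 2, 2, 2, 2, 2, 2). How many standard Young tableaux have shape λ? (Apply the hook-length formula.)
# SYT of shape (4, 2, 2, 2, 2, 2, 2) = 32032

Hook-length formula: f^λ = n! / Π hook(c), product over all cells c of the Young diagram. For λ = (4, 2, 2, 2, 2, 2, 2), n = 16 boxes. Hook lengths by row (left-to-right, top-to-bottom): [10, 9, 2, 1]; [7, 6]; [6, 5]; [5, 4]; [4, 3]; [3, 2]; [2, 1]. Product of hooks = 653184000. So f^λ = 16! / 653184000 = 20922789888000 / 653184000 = 32032.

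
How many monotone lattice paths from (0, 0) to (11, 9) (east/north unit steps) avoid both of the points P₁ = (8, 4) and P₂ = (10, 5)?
Number of paths = 132650

Inclusion–exclusion. Total paths: C(20, 11) = 167960. Through P₁: C(12, 8)·C(8, 3) = 27720. Through P₂: C(15, 10)·C(5, 1) = 15015. Since P₁ is strictly southwest of P₂, a monotone path through both must visit P₁ then P₂; paths through both = C(12, 8)·C(3, 2)·C(5, 1) = 7425. Avoid both = 167960 − 27720 − 15015 + 7425 = 132650.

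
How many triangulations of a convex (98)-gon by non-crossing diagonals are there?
C_96 = 3721443204405954385563870541379246659709506697378694300

These polygon triangulations are counted by the Catalan number C_n = (1/(n + 1)) · C(2n, n). For n = 96: C_96 = (1/97) · C(192, 96) = 360979990827377575399695442513786925991822149645733347100/97 = 3721443204405954385563870541379246659709506697378694300.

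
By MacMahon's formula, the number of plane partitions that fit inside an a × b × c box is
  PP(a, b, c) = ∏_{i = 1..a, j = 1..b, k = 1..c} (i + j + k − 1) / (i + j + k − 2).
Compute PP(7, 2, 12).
PP(7, 2, 12) = 488259720

Evaluate the triple product over i = 1..7, j = 1..2, k = 1..12. The factors are (2/1) · (3/2) · (4/3) · (5/4) · (6/5) · (7/6) · (8/7) · (9/8) · … (168 factors total). The numerators and denominators telescope so the product is an integer; carrying out the multiplication exactly gives PP(7, 2, 12) = 488259720.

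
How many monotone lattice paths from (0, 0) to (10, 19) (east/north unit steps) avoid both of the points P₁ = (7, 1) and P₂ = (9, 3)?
Number of paths = 20016446

Inclusion–exclusion. Total paths: C(29, 10) = 20030010. Through P₁: C(8, 7)·C(21, 3) = 10640. Through P₂: C(12, 9)·C(17, 1) = 3740. Since P₁ is strictly southwest of P₂, a monotone path through both must visit P₁ then P₂; paths through both = C(8, 7)·C(4, 2)·C(17, 1) = 816. Avoid both = 20030010 − 10640 − 3740 + 816 = 20016446.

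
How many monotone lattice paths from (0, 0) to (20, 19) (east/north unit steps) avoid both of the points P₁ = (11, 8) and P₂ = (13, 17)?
Number of paths = 52066809450

Inclusion–exclusion. Total paths: C(39, 20) = 68923264410. Through P₁: C(19, 11)·C(20, 9) = 12694752720. Through P₂: C(30, 13)·C(9, 7) = 4311354600. Since P₁ is strictly southwest of P₂, a monotone path through both must visit P₁ then P₂; paths through both = C(19, 11)·C(11, 2)·C(9, 7) = 149652360. Avoid both = 68923264410 − 12694752720 − 4311354600 + 149652360 = 52066809450.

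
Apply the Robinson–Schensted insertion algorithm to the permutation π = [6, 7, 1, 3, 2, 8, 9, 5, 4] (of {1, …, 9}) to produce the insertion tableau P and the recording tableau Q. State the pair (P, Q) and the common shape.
P = [1, 2, 4, 9] / [3, 5, 8] / [6, 7];  Q = [1, 2, 6, 7] / [3, 4, 8] / [5, 9];  common shape = (4, 3, 2)

Row-insert the values π_1, π_2, … into P one at a time, bumping the leftmost entry strictly greater than the inserted value down to the next row. The recording tableau Q records, in position (i, j), the step at which that cell was added to P.
  Insert 6 (step 1): P = [6];  Q = [1]
  Insert 7 (step 2): P = [6, 7];  Q = [1, 2]
  Insert 1 (step 3): P = [1, 7] / [6];  Q = [1, 2] / [3]
  Insert 3 (step 4): P = [1, 3] / [6, 7];  Q = [1, 2] / [3, 4]
  Insert 2 (step 5): P = [1, 2] / [3, 7] / [6];  Q = [1, 2] / [3, 4] / [5]
  Insert 8 (step 6): P = [1, 2, 8] / [3, 7] / [6];  Q = [1, 2, 6] / [3, 4] / [5]
  Insert 9 (step 7): P = [1, 2, 8, 9] / [3, 7] / [6];  Q = [1, 2, 6, 7] / [3, 4] / [5]
  Insert 5 (step 8): P = [1, 2, 5, 9] / [3, 7, 8] / [6];  Q = [1, 2, 6, 7] / [3, 4, 8] / [5]
  Insert 4 (step 9): P = [1, 2, 4, 9] / [3, 5, 8] / [6, 7];  Q = [1, 2, 6, 7] / [3, 4, 8] / [5, 9]
Final shape: (4, 3, 2).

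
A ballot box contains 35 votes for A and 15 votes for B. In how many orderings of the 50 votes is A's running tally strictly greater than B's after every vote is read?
Strict-lead orderings = 900331830048

Total orderings of the 50 votes with 35 for A: C(50, 35) = 2250829575120. By the Bertrand ballot formula (Cycle Lemma / reflection principle), the number of orderings in which A is strictly ahead of B throughout is (p − q)/(p + q) · C(p + q, p) = (35 − 15)/(35 + 15) · 2250829575120 = 900331830048.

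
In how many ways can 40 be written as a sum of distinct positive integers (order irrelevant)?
q(40) = 1113

A partition into distinct parts is a strictly decreasing sequence summing to n. The recurrence d(n, m) = d(n, m−1) + d(n−m, m−1) (use part m at most once) with q(n) = d(n, n) gives q(40) = 1113. (Euler's theorem: # distinct-part partitions = # odd-part partitions.)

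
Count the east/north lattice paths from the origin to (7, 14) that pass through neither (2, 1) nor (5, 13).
Number of paths = 68967

Inclusion–exclusion. Total paths: C(21, 7) = 116280. Through P₁: C(3, 2)·C(18, 5) = 25704. Through P₂: C(18, 5)·C(3, 2) = 25704. Since P₁ is strictly southwest of P₂, a monotone path through both must visit P₁ then P₂; paths through both = C(3, 2)·C(15, 3)·C(3, 2) = 4095. Avoid both = 116280 − 25704 − 25704 + 4095 = 68967.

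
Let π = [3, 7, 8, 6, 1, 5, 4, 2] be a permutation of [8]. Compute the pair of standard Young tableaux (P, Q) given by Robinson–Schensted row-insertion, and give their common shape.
P = [1, 2, 8] / [3, 4] / [5] / [6] / [7];  Q = [1, 2, 3] / [4, 6] / [5] / [7] / [8];  common shape = (3, 2, 1, 1, 1)

Row-insert the values π_1, π_2, … into P one at a time, bumping the leftmost entry strictly greater than the inserted value down to the next row. The recording tableau Q records, in position (i, j), the step at which that cell was added to P.
  Insert 3 (step 1): P = [3];  Q = [1]
  Insert 7 (step 2): P = [3, 7];  Q = [1, 2]
  Insert 8 (step 3): P = [3, 7, 8];  Q = [1, 2, 3]
  Insert 6 (step 4): P = [3, 6, 8] / [7];  Q = [1, 2, 3] / [4]
  Insert 1 (step 5): P = [1, 6, 8] / [3] / [7];  Q = [1, 2, 3] / [4] / [5]
  Insert 5 (step 6): P = [1, 5, 8] / [3, 6] / [7];  Q = [1, 2, 3] / [4, 6] / [5]
  Insert 4 (step 7): P = [1, 4, 8] / [3, 5] / [6] / [7];  Q = [1, 2, 3] / [4, 6] / [5] / [7]
  Insert 2 (step 8): P = [1, 2, 8] / [3, 4] / [5] / [6] / [7];  Q = [1, 2, 3] / [4, 6] / [5] / [7] / [8]
Final shape: (3, 2, 1, 1, 1).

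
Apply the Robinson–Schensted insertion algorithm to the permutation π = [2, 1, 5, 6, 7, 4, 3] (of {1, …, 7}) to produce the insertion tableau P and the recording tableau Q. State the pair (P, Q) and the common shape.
P = [1, 3, 6, 7] / [2, 4] / [5];  Q = [1, 3, 4, 5] / [2, 6] / [7];  common shape = (4, 2, 1)

Row-insert the values π_1, π_2, … into P one at a time, bumping the leftmost entry strictly greater than the inserted value down to the next row. The recording tableau Q records, in position (i, j), the step at which that cell was added to P.
  Insert 2 (step 1): P = [2];  Q = [1]
  Insert 1 (step 2): P = [1] / [2];  Q = [1] / [2]
  Insert 5 (step 3): P = [1, 5] / [2];  Q = [1, 3] / [2]
  Insert 6 (step 4): P = [1, 5, 6] / [2];  Q = [1, 3, 4] / [2]
  Insert 7 (step 5): P = [1, 5, 6, 7] / [2];  Q = [1, 3, 4, 5] / [2]
  Insert 4 (step 6): P = [1, 4, 6, 7] / [2, 5];  Q = [1, 3, 4, 5] / [2, 6]
  Insert 3 (step 7): P = [1, 3, 6, 7] / [2, 4] / [5];  Q = [1, 3, 4, 5] / [2, 6] / [7]
Final shape: (4, 2, 1).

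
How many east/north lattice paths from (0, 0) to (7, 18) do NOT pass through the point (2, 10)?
Number of paths = 395758

Total paths from (0, 0) to (7, 18): C(25, 7) = 480700. Paths through (2, 10): (paths (0, 0) → (2, 10)) × (paths (2, 10) → (7, 18)) = C(12, 2) · C(13, 5) = 66 · 1287 = 84942. Avoidance count = 480700 − 84942 = 395758.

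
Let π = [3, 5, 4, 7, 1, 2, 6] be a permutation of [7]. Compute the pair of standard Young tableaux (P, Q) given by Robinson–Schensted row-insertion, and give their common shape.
P = [1, 2, 6] / [3, 4, 7] / [5];  Q = [1, 2, 4] / [3, 6, 7] / [5];  common shape = (3, 3, 1)

Row-insert the values π_1, π_2, … into P one at a time, bumping the leftmost entry strictly greater than the inserted value down to the next row. The recording tableau Q records, in position (i, j), the step at which that cell was added to P.
  Insert 3 (step 1): P = [3];  Q = [1]
  Insert 5 (step 2): P = [3, 5];  Q = [1, 2]
  Insert 4 (step 3): P = [3, 4] / [5];  Q = [1, 2] / [3]
  Insert 7 (step 4): P = [3, 4, 7] / [5];  Q = [1, 2, 4] / [3]
  Insert 1 (step 5): P = [1, 4, 7] / [3] / [5];  Q = [1, 2, 4] / [3] / [5]
  Insert 2 (step 6): P = [1, 2, 7] / [3, 4] / [5];  Q = [1, 2, 4] / [3, 6] / [5]
  Insert 6 (step 7): P = [1, 2, 6] / [3, 4, 7] / [5];  Q = [1, 2, 4] / [3, 6, 7] / [5]
Final shape: (3, 3, 1).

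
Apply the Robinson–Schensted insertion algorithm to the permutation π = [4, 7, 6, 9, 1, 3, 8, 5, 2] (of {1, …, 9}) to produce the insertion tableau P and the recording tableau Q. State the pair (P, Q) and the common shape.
P = [1, 2, 5] / [3, 6, 8] / [4, 9] / [7];  Q = [1, 2, 4] / [3, 6, 7] / [5, 8] / [9];  common shape = (3, 3, 2, 1)

Row-insert the values π_1, π_2, … into P one at a time, bumping the leftmost entry strictly greater than the inserted value down to the next row. The recording tableau Q records, in position (i, j), the step at which that cell was added to P.
  Insert 4 (step 1): P = [4];  Q = [1]
  Insert 7 (step 2): P = [4, 7];  Q = [1, 2]
  Insert 6 (step 3): P = [4, 6] / [7];  Q = [1, 2] / [3]
  Insert 9 (step 4): P = [4, 6, 9] / [7];  Q = [1, 2, 4] / [3]
  Insert 1 (step 5): P = [1, 6, 9] / [4] / [7];  Q = [1, 2, 4] / [3] / [5]
  Insert 3 (step 6): P = [1, 3, 9] / [4, 6] / [7];  Q = [1, 2, 4] / [3, 6] / [5]
  Insert 8 (step 7): P = [1, 3, 8] / [4, 6, 9] / [7];  Q = [1, 2, 4] / [3, 6, 7] / [5]
  Insert 5 (step 8): P = [1, 3, 5] / [4, 6, 8] / [7, 9];  Q = [1, 2, 4] / [3, 6, 7] / [5, 8]
  Insert 2 (step 9): P = [1, 2, 5] / [3, 6, 8] / [4, 9] / [7];  Q = [1, 2, 4] / [3, 6, 7] / [5, 8] / [9]
Final shape: (3, 3, 2, 1).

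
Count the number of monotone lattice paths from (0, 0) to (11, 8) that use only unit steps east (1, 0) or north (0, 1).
Number of paths = 75582

A monotone lattice path from (0, 0) to (11, 8) consists of 11 east steps and 8 north steps in some order, so it is determined by which 11 of the 19 steps are east. The count is C(19, 11) = 75582.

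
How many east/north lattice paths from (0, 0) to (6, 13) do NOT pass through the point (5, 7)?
Number of paths = 21588

Total paths from (0, 0) to (6, 13): C(19, 6) = 27132. Paths through (5, 7): (paths (0, 0) → (5, 7)) × (paths (5, 7) → (6, 13)) = C(12, 5) · C(7, 1) = 792 · 7 = 5544. Avoidance count = 27132 − 5544 = 21588.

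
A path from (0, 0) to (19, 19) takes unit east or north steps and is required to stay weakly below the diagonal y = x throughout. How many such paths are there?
Number of paths = 1767263190

By the reflection principle (André's argument), the number of monotone paths to (19, 19) with n ≤ m that never go above y = x is C(38, 19) − C(38, 20) = 35345263800 − 33578000610 = 1767263190.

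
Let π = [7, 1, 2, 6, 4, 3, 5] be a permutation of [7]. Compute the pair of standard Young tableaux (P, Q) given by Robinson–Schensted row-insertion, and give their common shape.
P = [1, 2, 3, 5] / [4] / [6] / [7];  Q = [1, 3, 4, 7] / [2] / [5] / [6];  common shape = (4, 1, 1, 1)

Row-insert the values π_1, π_2, … into P one at a time, bumping the leftmost entry strictly greater than the inserted value down to the next row. The recording tableau Q records, in position (i, j), the step at which that cell was added to P.
  Insert 7 (step 1): P = [7];  Q = [1]
  Insert 1 (step 2): P = [1] / [7];  Q = [1] / [2]
  Insert 2 (step 3): P = [1, 2] / [7];  Q = [1, 3] / [2]
  Insert 6 (step 4): P = [1, 2, 6] / [7];  Q = [1, 3, 4] / [2]
  Insert 4 (step 5): P = [1, 2, 4] / [6] / [7];  Q = [1, 3, 4] / [2] / [5]
  Insert 3 (step 6): P = [1, 2, 3] / [4] / [6] / [7];  Q = [1, 3, 4] / [2] / [5] / [6]
  Insert 5 (step 7): P = [1, 2, 3, 5] / [4] / [6] / [7];  Q = [1, 3, 4, 7] / [2] / [5] / [6]
Final shape: (4, 1, 1, 1).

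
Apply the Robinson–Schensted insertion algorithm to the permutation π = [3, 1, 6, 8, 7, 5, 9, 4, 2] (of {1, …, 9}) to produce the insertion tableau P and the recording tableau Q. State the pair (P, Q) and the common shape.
P = [1, 2, 7, 9] / [3, 4] / [5] / [6] / [8];  Q = [1, 3, 4, 7] / [2, 5] / [6] / [8] / [9];  common shape = (4, 2, 1, 1, 1)

Row-insert the values π_1, π_2, … into P one at a time, bumping the leftmost entry strictly greater than the inserted value down to the next row. The recording tableau Q records, in position (i, j), the step at which that cell was added to P.
  Insert 3 (step 1): P = [3];  Q = [1]
  Insert 1 (step 2): P = [1] / [3];  Q = [1] / [2]
  Insert 6 (step 3): P = [1, 6] / [3];  Q = [1, 3] / [2]
  Insert 8 (step 4): P = [1, 6, 8] / [3];  Q = [1, 3, 4] / [2]
  Insert 7 (step 5): P = [1, 6, 7] / [3, 8];  Q = [1, 3, 4] / [2, 5]
  Insert 5 (step 6): P = [1, 5, 7] / [3, 6] / [8];  Q = [1, 3, 4] / [2, 5] / [6]
  Insert 9 (step 7): P = [1, 5, 7, 9] / [3, 6] / [8];  Q = [1, 3, 4, 7] / [2, 5] / [6]
  Insert 4 (step 8): P = [1, 4, 7, 9] / [3, 5] / [6] / [8];  Q = [1, 3, 4, 7] / [2, 5] / [6] / [8]
  Insert 2 (step 9): P = [1, 2, 7, 9] / [3, 4] / [5] / [6] / [8];  Q = [1, 3, 4, 7] / [2, 5] / [6] / [8] / [9]
Final shape: (4, 2, 1, 1, 1).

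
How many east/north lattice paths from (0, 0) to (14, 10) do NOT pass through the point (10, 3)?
Number of paths = 1866876

Total paths from (0, 0) to (14, 10): C(24, 14) = 1961256. Paths through (10, 3): (paths (0, 0) → (10, 3)) × (paths (10, 3) → (14, 10)) = C(13, 10) · C(11, 4) = 286 · 330 = 94380. Avoidance count = 1961256 − 94380 = 1866876.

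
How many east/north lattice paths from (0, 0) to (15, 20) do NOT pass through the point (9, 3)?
Number of paths = 3225734820

Total paths from (0, 0) to (15, 20): C(35, 15) = 3247943160. Paths through (9, 3): (paths (0, 0) → (9, 3)) × (paths (9, 3) → (15, 20)) = C(12, 9) · C(23, 6) = 220 · 100947 = 22208340. Avoidance count = 3247943160 − 22208340 = 3225734820.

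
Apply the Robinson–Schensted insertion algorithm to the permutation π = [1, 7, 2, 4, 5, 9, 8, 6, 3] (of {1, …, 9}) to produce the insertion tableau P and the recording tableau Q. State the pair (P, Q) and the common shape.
P = [1, 2, 3, 5, 6] / [4, 8] / [7] / [9];  Q = [1, 2, 4, 5, 6] / [3, 7] / [8] / [9];  common shape = (5, 2, 1, 1)

Row-insert the values π_1, π_2, … into P one at a time, bumping the leftmost entry strictly greater than the inserted value down to the next row. The recording tableau Q records, in position (i, j), the step at which that cell was added to P.
  Insert 1 (step 1): P = [1];  Q = [1]
  Insert 7 (step 2): P = [1, 7];  Q = [1, 2]
  Insert 2 (step 3): P = [1, 2] / [7];  Q = [1, 2] / [3]
  Insert 4 (step 4): P = [1, 2, 4] / [7];  Q = [1, 2, 4] / [3]
  Insert 5 (step 5): P = [1, 2, 4, 5] / [7];  Q = [1, 2, 4, 5] / [3]
  Insert 9 (step 6): P = [1, 2, 4, 5, 9] / [7];  Q = [1, 2, 4, 5, 6] / [3]
  Insert 8 (step 7): P = [1, 2, 4, 5, 8] / [7, 9];  Q = [1, 2, 4, 5, 6] / [3, 7]
  Insert 6 (step 8): P = [1, 2, 4, 5, 6] / [7, 8] / [9];  Q = [1, 2, 4, 5, 6] / [3, 7] / [8]
  Insert 3 (step 9): P = [1, 2, 3, 5, 6] / [4, 8] / [7] / [9];  Q = [1, 2, 4, 5, 6] / [3, 7] / [8] / [9]
Final shape: (5, 2, 1, 1).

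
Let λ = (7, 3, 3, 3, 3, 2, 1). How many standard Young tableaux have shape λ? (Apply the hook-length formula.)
# SYT of shape (7, 3, 3, 3, 3, 2, 1) = 835665600

Hook-length formula: f^λ = n! / Π hook(c), product over all cells c of the Young diagram. For λ = (7, 3, 3, 3, 3, 2, 1), n = 22 boxes. Hook lengths by row (left-to-right, top-to-bottom): [13, 11, 9, 4, 3, 2, 1]; [8, 6, 4]; [7, 5, 3]; [6, 4, 2]; [5, 3, 1]; [3, 1]; [1]. Product of hooks = 1345036492800. So f^λ = 22! / 1345036492800 = 1124000727777607680000 / 1345036492800 = 835665600.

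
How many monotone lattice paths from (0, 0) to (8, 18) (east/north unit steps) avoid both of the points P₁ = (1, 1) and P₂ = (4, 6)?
Number of paths = 691707

Inclusion–exclusion. Total paths: C(26, 8) = 1562275. Through P₁: C(2, 1)·C(24, 7) = 692208. Through P₂: C(10, 4)·C(16, 4) = 382200. Since P₁ is strictly southwest of P₂, a monotone path through both must visit P₁ then P₂; paths through both = C(2, 1)·C(8, 3)·C(16, 4) = 203840. Avoid both = 1562275 − 692208 − 382200 + 203840 = 691707.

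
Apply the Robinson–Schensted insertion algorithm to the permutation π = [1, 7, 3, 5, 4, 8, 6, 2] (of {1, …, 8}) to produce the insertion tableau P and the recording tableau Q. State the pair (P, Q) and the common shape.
P = [1, 2, 4, 6] / [3, 8] / [5] / [7];  Q = [1, 2, 4, 6] / [3, 7] / [5] / [8];  common shape = (4, 2, 1, 1)

Row-insert the values π_1, π_2, … into P one at a time, bumping the leftmost entry strictly greater than the inserted value down to the next row. The recording tableau Q records, in position (i, j), the step at which that cell was added to P.
  Insert 1 (step 1): P = [1];  Q = [1]
  Insert 7 (step 2): P = [1, 7];  Q = [1, 2]
  Insert 3 (step 3): P = [1, 3] / [7];  Q = [1, 2] / [3]
  Insert 5 (step 4): P = [1, 3, 5] / [7];  Q = [1, 2, 4] / [3]
  Insert 4 (step 5): P = [1, 3, 4] / [5] / [7];  Q = [1, 2, 4] / [3] / [5]
  Insert 8 (step 6): P = [1, 3, 4, 8] / [5] / [7];  Q = [1, 2, 4, 6] / [3] / [5]
  Insert 6 (step 7): P = [1, 3, 4, 6] / [5, 8] / [7];  Q = [1, 2, 4, 6] / [3, 7] / [5]
  Insert 2 (step 8): P = [1, 2, 4, 6] / [3, 8] / [5] / [7];  Q = [1, 2, 4, 6] / [3, 7] / [5] / [8]
Final shape: (4, 2, 1, 1).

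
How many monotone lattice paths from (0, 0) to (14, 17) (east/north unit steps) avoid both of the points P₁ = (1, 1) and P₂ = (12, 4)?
Number of paths = 129340035

Inclusion–exclusion. Total paths: C(31, 14) = 265182525. Through P₁: C(2, 1)·C(29, 13) = 135727830. Through P₂: C(16, 12)·C(15, 2) = 191100. Since P₁ is strictly southwest of P₂, a monotone path through both must visit P₁ then P₂; paths through both = C(2, 1)·C(14, 11)·C(15, 2) = 76440. Avoid both = 265182525 − 135727830 − 191100 + 76440 = 129340035.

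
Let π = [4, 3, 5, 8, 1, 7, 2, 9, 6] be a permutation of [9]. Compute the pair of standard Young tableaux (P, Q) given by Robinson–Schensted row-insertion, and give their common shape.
P = [1, 2, 6, 9] / [3, 5, 7] / [4, 8];  Q = [1, 3, 4, 8] / [2, 6, 9] / [5, 7];  common shape = (4, 3, 2)

Row-insert the values π_1, π_2, … into P one at a time, bumping the leftmost entry strictly greater than the inserted value down to the next row. The recording tableau Q records, in position (i, j), the step at which that cell was added to P.
  Insert 4 (step 1): P = [4];  Q = [1]
  Insert 3 (step 2): P = [3] / [4];  Q = [1] / [2]
  Insert 5 (step 3): P = [3, 5] / [4];  Q = [1, 3] / [2]
  Insert 8 (step 4): P = [3, 5, 8] / [4];  Q = [1, 3, 4] / [2]
  Insert 1 (step 5): P = [1, 5, 8] / [3] / [4];  Q = [1, 3, 4] / [2] / [5]
  Insert 7 (step 6): P = [1, 5, 7] / [3, 8] / [4];  Q = [1, 3, 4] / [2, 6] / [5]
  Insert 2 (step 7): P = [1, 2, 7] / [3, 5] / [4, 8];  Q = [1, 3, 4] / [2, 6] / [5, 7]
  Insert 9 (step 8): P = [1, 2, 7, 9] / [3, 5] / [4, 8];  Q = [1, 3, 4, 8] / [2, 6] / [5, 7]
  Insert 6 (step 9): P = [1, 2, 6, 9] / [3, 5, 7] / [4, 8];  Q = [1, 3, 4, 8] / [2, 6, 9] / [5, 7]
Final shape: (4, 3, 2).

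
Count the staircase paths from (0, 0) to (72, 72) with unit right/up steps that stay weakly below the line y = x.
C_72 = 20276890389709399862928998568254641025700

These NE paths below the diagonal are counted by the Catalan number C_n = (1/(n + 1)) · C(2n, n). For n = 72: C_72 = (1/73) · C(144, 72) = 1480212998448786189993816895482588794876100/73 = 20276890389709399862928998568254641025700.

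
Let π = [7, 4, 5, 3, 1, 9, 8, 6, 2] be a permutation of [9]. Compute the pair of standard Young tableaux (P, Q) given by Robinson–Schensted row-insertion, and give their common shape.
P = [1, 2, 6] / [3, 5] / [4, 8] / [7, 9];  Q = [1, 3, 6] / [2, 7] / [4, 8] / [5, 9];  common shape = (3, 2, 2, 2)

Row-insert the values π_1, π_2, … into P one at a time, bumping the leftmost entry strictly greater than the inserted value down to the next row. The recording tableau Q records, in position (i, j), the step at which that cell was added to P.
  Insert 7 (step 1): P = [7];  Q = [1]
  Insert 4 (step 2): P = [4] / [7];  Q = [1] / [2]
  Insert 5 (step 3): P = [4, 5] / [7];  Q = [1, 3] / [2]
  Insert 3 (step 4): P = [3, 5] / [4] / [7];  Q = [1, 3] / [2] / [4]
  Insert 1 (step 5): P = [1, 5] / [3] / [4] / [7];  Q = [1, 3] / [2] / [4] / [5]
  Insert 9 (step 6): P = [1, 5, 9] / [3] / [4] / [7];  Q = [1, 3, 6] / [2] / [4] / [5]
  Insert 8 (step 7): P = [1, 5, 8] / [3, 9] / [4] / [7];  Q = [1, 3, 6] / [2, 7] / [4] / [5]
  Insert 6 (step 8): P = [1, 5, 6] / [3, 8] / [4, 9] / [7];  Q = [1, 3, 6] / [2, 7] / [4, 8] / [5]
  Insert 2 (step 9): P = [1, 2, 6] / [3, 5] / [4, 8] / [7, 9];  Q = [1, 3, 6] / [2, 7] / [4, 8] / [5, 9]
Final shape: (3, 2, 2, 2).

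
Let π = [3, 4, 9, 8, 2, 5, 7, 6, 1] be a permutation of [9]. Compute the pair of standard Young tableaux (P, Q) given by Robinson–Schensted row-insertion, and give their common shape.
P = [1, 4, 5, 6] / [2, 7] / [3] / [8] / [9];  Q = [1, 2, 3, 7] / [4, 6] / [5] / [8] / [9];  common shape = (4, 2, 1, 1, 1)

Row-insert the values π_1, π_2, … into P one at a time, bumping the leftmost entry strictly greater than the inserted value down to the next row. The recording tableau Q records, in position (i, j), the step at which that cell was added to P.
  Insert 3 (step 1): P = [3];  Q = [1]
  Insert 4 (step 2): P = [3, 4];  Q = [1, 2]
  Insert 9 (step 3): P = [3, 4, 9];  Q = [1, 2, 3]
  Insert 8 (step 4): P = [3, 4, 8] / [9];  Q = [1, 2, 3] / [4]
  Insert 2 (step 5): P = [2, 4, 8] / [3] / [9];  Q = [1, 2, 3] / [4] / [5]
  Insert 5 (step 6): P = [2, 4, 5] / [3, 8] / [9];  Q = [1, 2, 3] / [4, 6] / [5]
  Insert 7 (step 7): P = [2, 4, 5, 7] / [3, 8] / [9];  Q = [1, 2, 3, 7] / [4, 6] / [5]
  Insert 6 (step 8): P = [2, 4, 5, 6] / [3, 7] / [8] / [9];  Q = [1, 2, 3, 7] / [4, 6] / [5] / [8]
  Insert 1 (step 9): P = [1, 4, 5, 6] / [2, 7] / [3] / [8] / [9];  Q = [1, 2, 3, 7] / [4, 6] / [5] / [8] / [9]
Final shape: (4, 2, 1, 1, 1).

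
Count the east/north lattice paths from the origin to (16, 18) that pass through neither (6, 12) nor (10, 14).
Number of paths = 1701913758

Inclusion–exclusion. Total paths: C(34, 16) = 2203961430. Through P₁: C(18, 6)·C(16, 10) = 148660512. Through P₂: C(24, 10)·C(10, 6) = 411863760. Since P₁ is strictly southwest of P₂, a monotone path through both must visit P₁ then P₂; paths through both = C(18, 6)·C(6, 4)·C(10, 6) = 58476600. Avoid both = 2203961430 − 148660512 − 411863760 + 58476600 = 1701913758.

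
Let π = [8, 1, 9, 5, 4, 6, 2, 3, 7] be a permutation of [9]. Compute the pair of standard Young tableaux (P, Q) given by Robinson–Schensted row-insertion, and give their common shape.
P = [1, 2, 3, 7] / [4, 6] / [5, 9] / [8];  Q = [1, 3, 6, 9] / [2, 4] / [5, 8] / [7];  common shape = (4, 2, 2, 1)

Row-insert the values π_1, π_2, … into P one at a time, bumping the leftmost entry strictly greater than the inserted value down to the next row. The recording tableau Q records, in position (i, j), the step at which that cell was added to P.
  Insert 8 (step 1): P = [8];  Q = [1]
  Insert 1 (step 2): P = [1] / [8];  Q = [1] / [2]
  Insert 9 (step 3): P = [1, 9] / [8];  Q = [1, 3] / [2]
  Insert 5 (step 4): P = [1, 5] / [8, 9];  Q = [1, 3] / [2, 4]
  Insert 4 (step 5): P = [1, 4] / [5, 9] / [8];  Q = [1, 3] / [2, 4] / [5]
  Insert 6 (step 6): P = [1, 4, 6] / [5, 9] / [8];  Q = [1, 3, 6] / [2, 4] / [5]
  Insert 2 (step 7): P = [1, 2, 6] / [4, 9] / [5] / [8];  Q = [1, 3, 6] / [2, 4] / [5] / [7]
  Insert 3 (step 8): P = [1, 2, 3] / [4, 6] / [5, 9] / [8];  Q = [1, 3, 6] / [2, 4] / [5, 8] / [7]
  Insert 7 (step 9): P = [1, 2, 3, 7] / [4, 6] / [5, 9] / [8];  Q = [1, 3, 6, 9] / [2, 4] / [5, 8] / [7]
Final shape: (4, 2, 2, 1).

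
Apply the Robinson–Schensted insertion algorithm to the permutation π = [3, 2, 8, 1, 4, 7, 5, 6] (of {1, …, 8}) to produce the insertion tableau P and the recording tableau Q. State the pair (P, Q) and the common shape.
P = [1, 4, 5, 6] / [2, 7] / [3, 8];  Q = [1, 3, 6, 8] / [2, 5] / [4, 7];  common shape = (4, 2, 2)

Row-insert the values π_1, π_2, … into P one at a time, bumping the leftmost entry strictly greater than the inserted value down to the next row. The recording tableau Q records, in position (i, j), the step at which that cell was added to P.
  Insert 3 (step 1): P = [3];  Q = [1]
  Insert 2 (step 2): P = [2] / [3];  Q = [1] / [2]
  Insert 8 (step 3): P = [2, 8] / [3];  Q = [1, 3] / [2]
  Insert 1 (step 4): P = [1, 8] / [2] / [3];  Q = [1, 3] / [2] / [4]
  Insert 4 (step 5): P = [1, 4] / [2, 8] / [3];  Q = [1, 3] / [2, 5] / [4]
  Insert 7 (step 6): P = [1, 4, 7] / [2, 8] / [3];  Q = [1, 3, 6] / [2, 5] / [4]
  Insert 5 (step 7): P = [1, 4, 5] / [2, 7] / [3, 8];  Q = [1, 3, 6] / [2, 5] / [4, 7]
  Insert 6 (step 8): P = [1, 4, 5, 6] / [2, 7] / [3, 8];  Q = [1, 3, 6, 8] / [2, 5] / [4, 7]
Final shape: (4, 2, 2).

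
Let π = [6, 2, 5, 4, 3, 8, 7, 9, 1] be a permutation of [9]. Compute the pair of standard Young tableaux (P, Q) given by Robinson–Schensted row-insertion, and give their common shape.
P = [1, 3, 7, 9] / [2, 8] / [4] / [5] / [6];  Q = [1, 3, 6, 8] / [2, 7] / [4] / [5] / [9];  common shape = (4, 2, 1, 1, 1)

Row-insert the values π_1, π_2, … into P one at a time, bumping the leftmost entry strictly greater than the inserted value down to the next row. The recording tableau Q records, in position (i, j), the step at which that cell was added to P.
  Insert 6 (step 1): P = [6];  Q = [1]
  Insert 2 (step 2): P = [2] / [6];  Q = [1] / [2]
  Insert 5 (step 3): P = [2, 5] / [6];  Q = [1, 3] / [2]
  Insert 4 (step 4): P = [2, 4] / [5] / [6];  Q = [1, 3] / [2] / [4]
  Insert 3 (step 5): P = [2, 3] / [4] / [5] / [6];  Q = [1, 3] / [2] / [4] / [5]
  Insert 8 (step 6): P = [2, 3, 8] / [4] / [5] / [6];  Q = [1, 3, 6] / [2] / [4] / [5]
  Insert 7 (step 7): P = [2, 3, 7] / [4, 8] / [5] / [6];  Q = [1, 3, 6] / [2, 7] / [4] / [5]
  Insert 9 (step 8): P = [2, 3, 7, 9] / [4, 8] / [5] / [6];  Q = [1, 3, 6, 8] / [2, 7] / [4] / [5]
  Insert 1 (step 9): P = [1, 3, 7, 9] / [2, 8] / [4] / [5] / [6];  Q = [1, 3, 6, 8] / [2, 7] / [4] / [5] / [9]
Final shape: (4, 2, 1, 1, 1).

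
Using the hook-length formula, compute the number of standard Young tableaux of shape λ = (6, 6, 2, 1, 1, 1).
# SYT of shape (6, 6, 2, 1, 1, 1) = 891072

Hook-length formula: f^λ = n! / Π hook(c), product over all cells c of the Young diagram. For λ = (6, 6, 2, 1, 1, 1), n = 17 boxes. Hook lengths by row (left-to-right, top-to-bottom): [11, 7, 5, 4, 3, 2]; [10, 6, 4, 3, 2, 1]; [5, 1]; [3]; [2]; [1]. Product of hooks = 399168000. So f^λ = 17! / 399168000 = 355687428096000 / 399168000 = 891072.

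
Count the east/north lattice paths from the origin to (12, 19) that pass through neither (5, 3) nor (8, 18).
Number of paths = 119808838

Inclusion–exclusion. Total paths: C(31, 12) = 141120525. Through P₁: C(8, 5)·C(23, 7) = 13728792. Through P₂: C(26, 8)·C(5, 4) = 7811375. Since P₁ is strictly southwest of P₂, a monotone path through both must visit P₁ then P₂; paths through both = C(8, 5)·C(18, 3)·C(5, 4) = 228480. Avoid both = 141120525 − 13728792 − 7811375 + 228480 = 119808838.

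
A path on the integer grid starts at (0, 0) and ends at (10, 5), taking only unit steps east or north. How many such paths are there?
Number of paths = 3003

A monotone lattice path from (0, 0) to (10, 5) consists of 10 east steps and 5 north steps in some order, so it is determined by which 10 of the 15 steps are east. The count is C(15, 10) = 3003.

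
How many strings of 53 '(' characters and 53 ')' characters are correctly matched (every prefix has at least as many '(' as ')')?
C_53 = 116157871455782434250553845880

These balanced parentheses are counted by the Catalan number C_n = (1/(n + 1)) · C(2n, n). For n = 53: C_53 = (1/54) · C(106, 53) = 6272525058612251449529907677520/54 = 116157871455782434250553845880.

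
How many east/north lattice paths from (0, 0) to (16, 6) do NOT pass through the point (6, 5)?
Number of paths = 69531

Total paths from (0, 0) to (16, 6): C(22, 16) = 74613. Paths through (6, 5): (paths (0, 0) → (6, 5)) × (paths (6, 5) → (16, 6)) = C(11, 6) · C(11, 10) = 462 · 11 = 5082. Avoidance count = 74613 − 5082 = 69531.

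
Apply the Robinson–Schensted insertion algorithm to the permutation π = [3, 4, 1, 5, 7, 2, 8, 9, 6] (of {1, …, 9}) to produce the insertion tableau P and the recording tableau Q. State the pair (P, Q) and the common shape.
P = [1, 2, 5, 6, 8, 9] / [3, 4, 7];  Q = [1, 2, 4, 5, 7, 8] / [3, 6, 9];  common shape = (6, 3)

Row-insert the values π_1, π_2, … into P one at a time, bumping the leftmost entry strictly greater than the inserted value down to the next row. The recording tableau Q records, in position (i, j), the step at which that cell was added to P.
  Insert 3 (step 1): P = [3];  Q = [1]
  Insert 4 (step 2): P = [3, 4];  Q = [1, 2]
  Insert 1 (step 3): P = [1, 4] / [3];  Q = [1, 2] / [3]
  Insert 5 (step 4): P = [1, 4, 5] / [3];  Q = [1, 2, 4] / [3]
  Insert 7 (step 5): P = [1, 4, 5, 7] / [3];  Q = [1, 2, 4, 5] / [3]
  Insert 2 (step 6): P = [1, 2, 5, 7] / [3, 4];  Q = [1, 2, 4, 5] / [3, 6]
  Insert 8 (step 7): P = [1, 2, 5, 7, 8] / [3, 4];  Q = [1, 2, 4, 5, 7] / [3, 6]
  Insert 9 (step 8): P = [1, 2, 5, 7, 8, 9] / [3, 4];  Q = [1, 2, 4, 5, 7, 8] / [3, 6]
  Insert 6 (step 9): P = [1, 2, 5, 6, 8, 9] / [3, 4, 7];  Q = [1, 2, 4, 5, 7, 8] / [3, 6, 9]
Final shape: (6, 3).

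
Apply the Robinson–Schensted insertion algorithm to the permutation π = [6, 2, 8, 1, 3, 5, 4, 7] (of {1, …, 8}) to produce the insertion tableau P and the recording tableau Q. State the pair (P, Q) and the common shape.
P = [1, 3, 4, 7] / [2, 5] / [6, 8];  Q = [1, 3, 6, 8] / [2, 5] / [4, 7];  common shape = (4, 2, 2)

Row-insert the values π_1, π_2, … into P one at a time, bumping the leftmost entry strictly greater than the inserted value down to the next row. The recording tableau Q records, in position (i, j), the step at which that cell was added to P.
  Insert 6 (step 1): P = [6];  Q = [1]
  Insert 2 (step 2): P = [2] / [6];  Q = [1] / [2]
  Insert 8 (step 3): P = [2, 8] / [6];  Q = [1, 3] / [2]
  Insert 1 (step 4): P = [1, 8] / [2] / [6];  Q = [1, 3] / [2] / [4]
  Insert 3 (step 5): P = [1, 3] / [2, 8] / [6];  Q = [1, 3] / [2, 5] / [4]
  Insert 5 (step 6): P = [1, 3, 5] / [2, 8] / [6];  Q = [1, 3, 6] / [2, 5] / [4]
  Insert 4 (step 7): P = [1, 3, 4] / [2, 5] / [6, 8];  Q = [1, 3, 6] / [2, 5] / [4, 7]
  Insert 7 (step 8): P = [1, 3, 4, 7] / [2, 5] / [6, 8];  Q = [1, 3, 6, 8] / [2, 5] / [4, 7]
Final shape: (4, 2, 2).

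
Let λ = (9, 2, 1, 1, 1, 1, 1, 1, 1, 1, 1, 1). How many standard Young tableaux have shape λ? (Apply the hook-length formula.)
# SYT of shape (9, 2, 1, 1, 1, 1, 1, 1, 1, 1, 1, 1) = 1293292

Hook-length formula: f^λ = n! / Π hook(c), product over all cells c of the Young diagram. For λ = (9, 2, 1, 1, 1, 1, 1, 1, 1, 1, 1, 1), n = 21 boxes. Hook lengths by row (left-to-right, top-to-bottom): [20, 9, 7, 6, 5, 4, 3, 2, 1]; [12, 1]; [10]; [9]; [8]; [7]; [6]; [5]; [4]; [3]; [2]; [1]. Product of hooks = 39504568320000. So f^λ = 21! / 39504568320000 = 51090942171709440000 / 39504568320000 = 1293292.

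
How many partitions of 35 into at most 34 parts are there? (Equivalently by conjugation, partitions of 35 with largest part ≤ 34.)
p(35, parts ≤ 34) = 14882

Use the recurrence p(n, m) = p(n, m−1) + p(n−m, m): either the largest part is < m (count p(n, m−1)) or the largest part is exactly m (remove one copy of m, count p(n−m, m)). With p(0, ·) = 1 this gives p(35, parts ≤ 34) = 14882. (By conjugating Young diagrams, this also counts partitions of 35 into at most 34 parts.)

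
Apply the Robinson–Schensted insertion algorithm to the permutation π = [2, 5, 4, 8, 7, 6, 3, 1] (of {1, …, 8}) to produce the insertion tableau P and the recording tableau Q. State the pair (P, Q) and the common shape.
P = [1, 3, 6] / [2, 7] / [4] / [5] / [8];  Q = [1, 2, 4] / [3, 5] / [6] / [7] / [8];  common shape = (3, 2, 1, 1, 1)

Row-insert the values π_1, π_2, … into P one at a time, bumping the leftmost entry strictly greater than the inserted value down to the next row. The recording tableau Q records, in position (i, j), the step at which that cell was added to P.
  Insert 2 (step 1): P = [2];  Q = [1]
  Insert 5 (step 2): P = [2, 5];  Q = [1, 2]
  Insert 4 (step 3): P = [2, 4] / [5];  Q = [1, 2] / [3]
  Insert 8 (step 4): P = [2, 4, 8] / [5];  Q = [1, 2, 4] / [3]
  Insert 7 (step 5): P = [2, 4, 7] / [5, 8];  Q = [1, 2, 4] / [3, 5]
  Insert 6 (step 6): P = [2, 4, 6] / [5, 7] / [8];  Q = [1, 2, 4] / [3, 5] / [6]
  Insert 3 (step 7): P = [2, 3, 6] / [4, 7] / [5] / [8];  Q = [1, 2, 4] / [3, 5] / [6] / [7]
  Insert 1 (step 8): P = [1, 3, 6] / [2, 7] / [4] / [5] / [8];  Q = [1, 2, 4] / [3, 5] / [6] / [7] / [8]
Final shape: (3, 2, 1, 1, 1).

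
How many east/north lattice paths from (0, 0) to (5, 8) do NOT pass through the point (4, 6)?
Number of paths = 657

Total paths from (0, 0) to (5, 8): C(13, 5) = 1287. Paths through (4, 6): (paths (0, 0) → (4, 6)) × (paths (4, 6) → (5, 8)) = C(10, 4) · C(3, 1) = 210 · 3 = 630. Avoidance count = 1287 − 630 = 657.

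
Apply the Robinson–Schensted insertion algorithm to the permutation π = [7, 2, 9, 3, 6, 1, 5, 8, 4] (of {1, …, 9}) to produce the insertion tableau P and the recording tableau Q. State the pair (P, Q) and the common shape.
P = [1, 3, 4, 8] / [2, 5] / [6, 9] / [7];  Q = [1, 3, 5, 8] / [2, 4] / [6, 7] / [9];  common shape = (4, 2, 2, 1)

Row-insert the values π_1, π_2, … into P one at a time, bumping the leftmost entry strictly greater than the inserted value down to the next row. The recording tableau Q records, in position (i, j), the step at which that cell was added to P.
  Insert 7 (step 1): P = [7];  Q = [1]
  Insert 2 (step 2): P = [2] / [7];  Q = [1] / [2]
  Insert 9 (step 3): P = [2, 9] / [7];  Q = [1, 3] / [2]
  Insert 3 (step 4): P = [2, 3] / [7, 9];  Q = [1, 3] / [2, 4]
  Insert 6 (step 5): P = [2, 3, 6] / [7, 9];  Q = [1, 3, 5] / [2, 4]
  Insert 1 (step 6): P = [1, 3, 6] / [2, 9] / [7];  Q = [1, 3, 5] / [2, 4] / [6]
  Insert 5 (step 7): P = [1, 3, 5] / [2, 6] / [7, 9];  Q = [1, 3, 5] / [2, 4] / [6, 7]
  Insert 8 (step 8): P = [1, 3, 5, 8] / [2, 6] / [7, 9];  Q = [1, 3, 5, 8] / [2, 4] / [6, 7]
  Insert 4 (step 9): P = [1, 3, 4, 8] / [2, 5] / [6, 9] / [7];  Q = [1, 3, 5, 8] / [2, 4] / [6, 7] / [9]
Final shape: (4, 2, 2, 1).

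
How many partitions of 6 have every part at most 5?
p(6, parts ≤ 5) = 10

Partitions of 6 with all parts ≤ 5: 5+1, 4+2, 4+1+1, 3+3, 3+2+1, 3+1+1+1, 2+2+2, 2+2+1+1, 2+1+1+1+1, 1+1+1+1+1+1. Count = 10.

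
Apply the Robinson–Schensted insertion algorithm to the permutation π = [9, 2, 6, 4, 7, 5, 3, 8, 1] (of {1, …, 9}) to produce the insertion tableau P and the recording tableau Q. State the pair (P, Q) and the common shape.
P = [1, 3, 5, 8] / [2, 7] / [4] / [6] / [9];  Q = [1, 3, 5, 8] / [2, 6] / [4] / [7] / [9];  common shape = (4, 2, 1, 1, 1)

Row-insert the values π_1, π_2, … into P one at a time, bumping the leftmost entry strictly greater than the inserted value down to the next row. The recording tableau Q records, in position (i, j), the step at which that cell was added to P.
  Insert 9 (step 1): P = [9];  Q = [1]
  Insert 2 (step 2): P = [2] / [9];  Q = [1] / [2]
  Insert 6 (step 3): P = [2, 6] / [9];  Q = [1, 3] / [2]
  Insert 4 (step 4): P = [2, 4] / [6] / [9];  Q = [1, 3] / [2] / [4]
  Insert 7 (step 5): P = [2, 4, 7] / [6] / [9];  Q = [1, 3, 5] / [2] / [4]
  Insert 5 (step 6): P = [2, 4, 5] / [6, 7] / [9];  Q = [1, 3, 5] / [2, 6] / [4]
  Insert 3 (step 7): P = [2, 3, 5] / [4, 7] / [6] / [9];  Q = [1, 3, 5] / [2, 6] / [4] / [7]
  Insert 8 (step 8): P = [2, 3, 5, 8] / [4, 7] / [6] / [9];  Q = [1, 3, 5, 8] / [2, 6] / [4] / [7]
  Insert 1 (step 9): P = [1, 3, 5, 8] / [2, 7] / [4] / [6] / [9];  Q = [1, 3, 5, 8] / [2, 6] / [4] / [7] / [9]
Final shape: (4, 2, 1, 1, 1).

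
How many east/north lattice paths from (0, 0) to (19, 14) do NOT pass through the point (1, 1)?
Number of paths = 406303050

Total paths from (0, 0) to (19, 14): C(33, 19) = 818809200. Paths through (1, 1): (paths (0, 0) → (1, 1)) × (paths (1, 1) → (19, 14)) = C(2, 1) · C(31, 18) = 2 · 206253075 = 412506150. Avoidance count = 818809200 − 412506150 = 406303050.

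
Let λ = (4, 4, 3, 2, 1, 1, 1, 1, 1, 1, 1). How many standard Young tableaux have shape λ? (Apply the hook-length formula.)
# SYT of shape (4, 4, 3, 2, 1, 1, 1, 1, 1, 1, 1) = 12403200

Hook-length formula: f^λ = n! / Π hook(c), product over all cells c of the Young diagram. For λ = (4, 4, 3, 2, 1, 1, 1, 1, 1, 1, 1), n = 20 boxes. Hook lengths by row (left-to-right, top-to-bottom): [14, 6, 4, 2]; [13, 5, 3, 1]; [11, 3, 1]; [9, 1]; [7]; [6]; [5]; [4]; [3]; [2]; [1]. Product of hooks = 196151155200. So f^λ = 20! / 196151155200 = 2432902008176640000 / 196151155200 = 12403200.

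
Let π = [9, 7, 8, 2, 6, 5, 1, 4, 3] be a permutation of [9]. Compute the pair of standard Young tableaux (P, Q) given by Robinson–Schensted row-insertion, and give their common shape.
P = [1, 3] / [2, 4] / [5, 8] / [6] / [7] / [9];  Q = [1, 3] / [2, 5] / [4, 8] / [6] / [7] / [9];  common shape = (2, 2, 2, 1, 1, 1)

Row-insert the values π_1, π_2, … into P one at a time, bumping the leftmost entry strictly greater than the inserted value down to the next row. The recording tableau Q records, in position (i, j), the step at which that cell was added to P.
  Insert 9 (step 1): P = [9];  Q = [1]
  Insert 7 (step 2): P = [7] / [9];  Q = [1] / [2]
  Insert 8 (step 3): P = [7, 8] / [9];  Q = [1, 3] / [2]
  Insert 2 (step 4): P = [2, 8] / [7] / [9];  Q = [1, 3] / [2] / [4]
  Insert 6 (step 5): P = [2, 6] / [7, 8] / [9];  Q = [1, 3] / [2, 5] / [4]
  Insert 5 (step 6): P = [2, 5] / [6, 8] / [7] / [9];  Q = [1, 3] / [2, 5] / [4] / [6]
  Insert 1 (step 7): P = [1, 5] / [2, 8] / [6] / [7] / [9];  Q = [1, 3] / [2, 5] / [4] / [6] / [7]
  Insert 4 (step 8): P = [1, 4] / [2, 5] / [6, 8] / [7] / [9];  Q = [1, 3] / [2, 5] / [4, 8] / [6] / [7]
  Insert 3 (step 9): P = [1, 3] / [2, 4] / [5, 8] / [6] / [7] / [9];  Q = [1, 3] / [2, 5] / [4, 8] / [6] / [7] / [9]
Final shape: (2, 2, 2, 1, 1, 1).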